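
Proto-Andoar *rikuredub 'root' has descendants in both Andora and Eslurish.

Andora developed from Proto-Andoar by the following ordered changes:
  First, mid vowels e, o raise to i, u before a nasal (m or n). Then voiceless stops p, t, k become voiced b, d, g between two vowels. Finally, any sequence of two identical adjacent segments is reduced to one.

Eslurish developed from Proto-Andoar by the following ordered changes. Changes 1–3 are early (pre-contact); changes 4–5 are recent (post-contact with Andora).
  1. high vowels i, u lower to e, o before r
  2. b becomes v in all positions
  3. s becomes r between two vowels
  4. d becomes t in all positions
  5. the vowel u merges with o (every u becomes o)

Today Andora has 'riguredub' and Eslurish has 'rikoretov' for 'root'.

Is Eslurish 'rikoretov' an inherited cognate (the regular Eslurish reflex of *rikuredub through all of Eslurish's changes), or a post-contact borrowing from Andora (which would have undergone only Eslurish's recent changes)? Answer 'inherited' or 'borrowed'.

If inherited, *rikuredub would pass through all of Eslurish's changes:
Eslurish: start from *rikuredub.
  rule 1 (pre-rhotic lowering): rikuredub → rikoredub
  rule 2 (unconditioned shift): rikoredub → rikoreduv
  rule 3: no change — rikoreduv
  rule 4 (unconditioned shift): rikoreduv → rikoretuv
  rule 5 (vowel merger): rikoretuv → rikoretov
  ⇒ Eslurish rikoretov
If borrowed from Andora 'riguredub' after the early changes, it would undergo only the recent ones:
  rule 4 (unconditioned shift): riguredub → riguretub
  rule 5 (vowel merger): riguretub → rigoretob
  ⇒ as a loan: rigoretob
Eslurish 'rikoretov' matches the inherited outcome exactly, so it is an inherited cognate, not a loan.

inherited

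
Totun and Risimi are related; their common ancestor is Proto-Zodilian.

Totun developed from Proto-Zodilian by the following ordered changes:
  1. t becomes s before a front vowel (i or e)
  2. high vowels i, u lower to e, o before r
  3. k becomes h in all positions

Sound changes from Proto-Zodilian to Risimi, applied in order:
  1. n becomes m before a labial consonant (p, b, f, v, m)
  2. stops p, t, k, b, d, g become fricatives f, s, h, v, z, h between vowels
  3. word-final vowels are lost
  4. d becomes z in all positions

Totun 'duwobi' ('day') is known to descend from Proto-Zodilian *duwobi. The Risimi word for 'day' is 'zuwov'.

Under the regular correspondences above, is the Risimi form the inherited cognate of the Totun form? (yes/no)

yes

Derive the expected Risimi reflex of *duwobi:
Risimi: *duwobi > duwovi > duwov > zuwov  (by intervocalic lenition, apocope, unconditioned shift)
Risimi 'zuwov' matches the regular reflex exactly, so the pair is cognate.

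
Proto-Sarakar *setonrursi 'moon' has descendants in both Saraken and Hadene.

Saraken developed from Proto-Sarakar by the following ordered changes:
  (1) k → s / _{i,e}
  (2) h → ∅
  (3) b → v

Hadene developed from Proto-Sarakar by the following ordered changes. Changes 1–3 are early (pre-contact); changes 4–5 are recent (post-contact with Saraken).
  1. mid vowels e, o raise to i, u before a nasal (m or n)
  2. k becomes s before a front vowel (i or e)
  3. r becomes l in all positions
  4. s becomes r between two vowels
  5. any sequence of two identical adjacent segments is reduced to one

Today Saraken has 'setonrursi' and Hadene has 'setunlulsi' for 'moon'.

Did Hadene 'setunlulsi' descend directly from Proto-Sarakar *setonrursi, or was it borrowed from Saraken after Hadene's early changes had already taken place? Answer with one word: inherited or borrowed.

If inherited, *setonrursi would pass through all of Hadene's changes:
Hadene: *setonrursi
  setonrursi → setunrursi   [pre-nasal raising]
  setunrursi (rule 2 does not apply)
  setunrursi → setunlulsi   [unconditioned shift]
  setunlulsi (rule 4 does not apply)
  setunlulsi (rule 5 does not apply)
  giving Hadene setunlulsi.
If borrowed from Saraken 'setonrursi' after the early changes, it would undergo only the recent ones:
  rule 4 (rhotacism): no change (setonrursi)
  rule 5 (degemination): no change (setonrursi)
  ⇒ as a loan: setonrursi
Hadene 'setunlulsi' matches the inherited outcome exactly, so it is an inherited cognate, not a loan.

inherited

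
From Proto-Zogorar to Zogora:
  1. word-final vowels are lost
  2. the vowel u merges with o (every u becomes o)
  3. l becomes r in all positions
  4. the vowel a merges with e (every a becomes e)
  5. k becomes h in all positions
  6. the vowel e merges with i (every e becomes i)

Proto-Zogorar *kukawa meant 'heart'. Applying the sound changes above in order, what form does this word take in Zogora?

hohiw

Zogora: *kukawa
  kukawa → kukaw   [apocope]
  kukaw → kokaw   [vowel merger]
  kokaw (rule 3 does not apply)
  kokaw → kokew   [vowel merger]
  kokew → hohew   [unconditioned shift]
  hohew → hohiw   [vowel merger]
  giving Zogora hohiw.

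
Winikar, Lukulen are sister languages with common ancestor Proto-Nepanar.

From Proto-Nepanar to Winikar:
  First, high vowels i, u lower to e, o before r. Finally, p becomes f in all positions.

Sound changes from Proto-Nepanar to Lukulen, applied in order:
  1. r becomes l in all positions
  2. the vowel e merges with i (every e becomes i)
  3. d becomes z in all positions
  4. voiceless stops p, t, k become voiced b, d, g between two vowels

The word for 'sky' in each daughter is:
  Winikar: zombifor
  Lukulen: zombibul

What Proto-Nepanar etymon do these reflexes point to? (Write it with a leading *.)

*zombipur

Position 7: Winikar has o, Lukulen has u. Lukulen preserves u here (none of its changes turn any other segment into u), so the proto-segment is *u.
Position 6: Winikar has f, Lukulen has b. Taking the neighbouring segments as reconstructed: Winikar f could go back to *p or *f; Lukulen b could go back to *p or *b — the one source consistent with every daughter is *p.
This points to *zombipur. Verify forward in each daughter:
Winikar: start from *zombipur.
  rule 1 (pre-rhotic lowering): zombipur → zombipor
  rule 2 (unconditioned shift): zombipor → zombifor
  ⇒ Winikar zombifor
Lukulen: *zombipur > zombipul > zombibul  (by unconditioned shift, intervocalic voicing)
*zombipur is the unique common source.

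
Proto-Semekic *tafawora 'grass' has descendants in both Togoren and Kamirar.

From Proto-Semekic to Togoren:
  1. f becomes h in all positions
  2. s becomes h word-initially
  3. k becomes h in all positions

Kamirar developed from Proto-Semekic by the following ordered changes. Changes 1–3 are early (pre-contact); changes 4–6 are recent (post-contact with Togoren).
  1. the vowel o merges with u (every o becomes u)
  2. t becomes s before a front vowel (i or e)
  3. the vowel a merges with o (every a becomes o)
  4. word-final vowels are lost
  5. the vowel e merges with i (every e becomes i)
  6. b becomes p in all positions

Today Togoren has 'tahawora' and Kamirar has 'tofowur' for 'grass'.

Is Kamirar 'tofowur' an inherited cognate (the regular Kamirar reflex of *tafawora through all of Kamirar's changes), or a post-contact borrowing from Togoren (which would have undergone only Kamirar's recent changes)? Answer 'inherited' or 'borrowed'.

inherited

If inherited, *tafawora would pass through all of Kamirar's changes:
Kamirar: *tafawora > tafawura > tofowuro > tofowur  (by vowel merger, vowel merger, apocope)
If borrowed from Togoren 'tahawora' after the early changes, it would undergo only the recent ones:
  rule 4 (apocope): tahawora → tahawor
  rule 5 (vowel merger): no change (tahawor)
  rule 6 (unconditioned shift): no change (tahawor)
  ⇒ as a loan: tahawor
Kamirar 'tofowur' matches the inherited outcome exactly, so it is an inherited cognate, not a loan.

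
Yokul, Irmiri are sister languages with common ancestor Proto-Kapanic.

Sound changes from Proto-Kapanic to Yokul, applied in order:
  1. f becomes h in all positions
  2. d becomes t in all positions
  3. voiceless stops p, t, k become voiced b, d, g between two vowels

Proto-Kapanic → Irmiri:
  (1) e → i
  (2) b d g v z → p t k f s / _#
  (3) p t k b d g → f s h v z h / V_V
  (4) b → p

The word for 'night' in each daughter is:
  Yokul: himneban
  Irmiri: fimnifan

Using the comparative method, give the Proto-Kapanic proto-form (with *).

Position 5: Yokul has e, Irmiri has i. Yokul preserves e here (none of its changes turn any other segment into e), so the proto-segment is *e.
Position 6: Yokul has b, Irmiri has f. Taking the neighbouring segments as reconstructed: Yokul b could go back to *p or *b; Irmiri f could go back to *p or *f — the one source consistent with every daughter is *p.
Position 1: Yokul has h, Irmiri has f. Taking the neighbouring segments as reconstructed: Yokul h could go back to *f or *h; Irmiri f can only go back to *f — the one source consistent with every daughter is *f.
Continuing position by position gives *fimnepan; check it forward:
Yokul: start from *fimnepan.
  rule 1 (unconditioned shift): fimnepan → himnepan
  rule 2: no change — himnepan
  rule 3 (intervocalic voicing): himnepan → himneban
  ⇒ Yokul himneban
Irmiri: *fimnepan > fimnipan > fimnifan  (by vowel merger, intervocalic lenition)
Only *fimnepan yields all of Yokul himneban, Irmiri fimnifan.

*fimnepan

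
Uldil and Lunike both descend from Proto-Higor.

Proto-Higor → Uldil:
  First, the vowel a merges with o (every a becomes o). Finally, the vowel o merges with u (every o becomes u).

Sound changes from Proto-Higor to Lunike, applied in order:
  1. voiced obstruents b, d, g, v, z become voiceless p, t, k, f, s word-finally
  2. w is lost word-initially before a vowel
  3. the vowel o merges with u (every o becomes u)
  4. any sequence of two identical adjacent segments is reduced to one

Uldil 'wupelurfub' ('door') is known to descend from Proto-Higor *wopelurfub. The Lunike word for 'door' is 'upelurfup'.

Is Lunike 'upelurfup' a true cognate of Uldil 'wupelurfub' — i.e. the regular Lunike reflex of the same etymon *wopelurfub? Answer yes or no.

Derive the expected Lunike reflex of *wopelurfub:
Lunike: *wopelurfub > wopelurfup > opelurfup > upelurfup  (by final devoicing, glide loss, vowel merger)
Lunike 'upelurfup' matches the regular reflex exactly, so the pair is cognate.

yes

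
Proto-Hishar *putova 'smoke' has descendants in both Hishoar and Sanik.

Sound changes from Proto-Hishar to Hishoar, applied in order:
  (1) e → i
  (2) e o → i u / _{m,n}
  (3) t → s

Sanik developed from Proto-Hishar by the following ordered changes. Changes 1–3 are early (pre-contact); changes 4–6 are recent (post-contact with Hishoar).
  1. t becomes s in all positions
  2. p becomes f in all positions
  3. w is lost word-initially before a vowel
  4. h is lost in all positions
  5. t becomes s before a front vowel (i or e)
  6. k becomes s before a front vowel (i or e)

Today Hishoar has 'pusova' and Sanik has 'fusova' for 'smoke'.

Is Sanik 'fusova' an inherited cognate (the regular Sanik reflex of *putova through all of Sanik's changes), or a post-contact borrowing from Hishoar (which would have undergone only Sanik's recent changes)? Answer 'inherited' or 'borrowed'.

If inherited, *putova would pass through all of Sanik's changes:
Sanik: start from *putova.
  rule 1 (unconditioned shift): putova → pusova
  rule 2 (unconditioned shift): pusova → fusova
  rule 3: no change — fusova
  rule 4: no change — fusova
  rule 5: no change — fusova
  rule 6: no change — fusova
  ⇒ Sanik fusova
If borrowed from Hishoar 'pusova' after the early changes, it would undergo only the recent ones:
  rule 4 (h-loss): no change (pusova)
  rule 5 (palatalisation): no change (pusova)
  rule 6 (palatalisation): no change (pusova)
  ⇒ as a loan: pusova
Sanik 'fusova' matches the inherited outcome exactly, so it is an inherited cognate, not a loan.

inherited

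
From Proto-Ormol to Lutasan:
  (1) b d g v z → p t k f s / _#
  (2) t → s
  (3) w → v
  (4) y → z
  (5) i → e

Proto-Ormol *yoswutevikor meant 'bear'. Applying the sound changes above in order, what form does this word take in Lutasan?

Lutasan: *yoswutevikor > yoswusevikor > yosvusevikor > zosvusevikor > zosvusevekor  (by unconditioned shift, unconditioned shift, unconditioned shift, vowel merger)

zosvusevekor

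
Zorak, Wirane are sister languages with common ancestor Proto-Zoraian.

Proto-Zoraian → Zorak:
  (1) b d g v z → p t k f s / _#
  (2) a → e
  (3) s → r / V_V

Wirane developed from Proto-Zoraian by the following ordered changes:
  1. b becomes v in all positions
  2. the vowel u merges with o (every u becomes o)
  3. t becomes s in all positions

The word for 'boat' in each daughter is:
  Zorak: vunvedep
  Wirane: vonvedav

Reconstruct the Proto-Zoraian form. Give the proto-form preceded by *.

*vunvedab

Position 7: Zorak has e, Wirane has a. Wirane preserves a here (none of its changes turn any other segment into a), so the proto-segment is *a.
Position 2: Zorak has u, Wirane has o. Zorak preserves u here (none of its changes turn any other segment into u), so the proto-segment is *u.
Position 8: Zorak has p, Wirane has v. Taking the neighbouring segments as reconstructed: Zorak p could go back to *p or *b; Wirane v could go back to *b or *v — the one source consistent with every daughter is *b.
Continuing position by position gives *vunvedab; check it forward:
Zorak: *vunvedab
  vunvedab → vunvedap   [final devoicing]
  vunvedap → vunvedep   [vowel merger]
  vunvedep (rule 3 does not apply)
  giving Zorak vunvedep.
Wirane: start from *vunvedab.
  rule 1 (unconditioned shift): vunvedab → vunvedav
  rule 2 (vowel merger): vunvedav → vonvedav
  rule 3: no change — vonvedav
  ⇒ Wirane vonvedav
*vunvedab is the unique common source.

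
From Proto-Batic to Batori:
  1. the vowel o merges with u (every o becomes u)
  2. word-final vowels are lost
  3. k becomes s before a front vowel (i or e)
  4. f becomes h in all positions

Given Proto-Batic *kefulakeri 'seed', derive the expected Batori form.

sehulaser

Batori: start from *kefulakeri.
  rule 1: no change — kefulakeri
  rule 2 (apocope): kefulakeri → kefulaker
  rule 3 (palatalisation): kefulaker → sefulaser
  rule 4 (unconditioned shift): sefulaser → sehulaser
  ⇒ Batori sehulaser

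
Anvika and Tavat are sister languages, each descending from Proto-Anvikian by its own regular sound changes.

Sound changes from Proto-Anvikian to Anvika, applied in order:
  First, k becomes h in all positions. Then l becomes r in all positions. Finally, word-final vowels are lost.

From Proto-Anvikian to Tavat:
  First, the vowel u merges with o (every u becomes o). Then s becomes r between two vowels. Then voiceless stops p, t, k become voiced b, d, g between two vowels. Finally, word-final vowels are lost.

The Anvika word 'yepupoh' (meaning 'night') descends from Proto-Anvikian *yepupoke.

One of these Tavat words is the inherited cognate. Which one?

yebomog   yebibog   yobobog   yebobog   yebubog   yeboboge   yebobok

yebobog

Tavat: start from *yepupoke.
  rule 1 (vowel merger): yepupoke → yepopoke
  rule 2: no change — yepopoke
  rule 3 (intervocalic voicing): yepopoke → yeboboge
  rule 4 (apocope): yeboboge → yebobog
  ⇒ Tavat yebobog
Only 'yebobog' matches the regular Tavat development of *yepupoke.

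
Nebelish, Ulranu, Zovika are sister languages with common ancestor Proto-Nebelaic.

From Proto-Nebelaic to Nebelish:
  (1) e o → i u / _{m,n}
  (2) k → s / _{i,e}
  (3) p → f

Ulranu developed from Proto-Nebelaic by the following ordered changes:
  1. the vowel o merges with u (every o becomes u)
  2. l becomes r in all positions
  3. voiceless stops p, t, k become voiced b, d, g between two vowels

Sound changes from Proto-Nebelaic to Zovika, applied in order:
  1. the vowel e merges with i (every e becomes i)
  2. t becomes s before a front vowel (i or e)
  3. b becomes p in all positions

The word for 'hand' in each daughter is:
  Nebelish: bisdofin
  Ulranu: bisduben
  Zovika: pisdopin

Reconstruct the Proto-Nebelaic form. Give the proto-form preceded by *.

*bisdopen

Position 6: Nebelish has f, Ulranu has b, Zovika has p. Taking the neighbouring segments as reconstructed: Nebelish f could go back to *p or *f; Ulranu b could go back to *p or *b; Zovika p could go back to *p or *b — the one source consistent with every daughter is *p.
Position 1: Nebelish has b, Ulranu has b, Zovika has p. Nebelish preserves b here (none of its changes turn any other segment into b), so the proto-segment is *b.
Position 5: Nebelish has o, Ulranu has u, Zovika has o. Nebelish preserves o here (none of its changes turn any other segment into o), so the proto-segment is *o.
Continuing position by position gives *bisdopen; check it forward:
Nebelish: *bisdopen > bisdopin > bisdofin  (by pre-nasal raising, unconditioned shift)
Ulranu: *bisdopen > bisdupen > bisduben  (by vowel merger, intervocalic voicing)
Zovika: start from *bisdopen.
  rule 1 (vowel merger): bisdopen → bisdopin
  rule 2: no change — bisdopin
  rule 3 (unconditioned shift): bisdopin → pisdopin
  ⇒ Zovika pisdopin
Only *bisdopen yields all of Nebelish bisdofin, Ulranu bisduben, Zovika pisdopin.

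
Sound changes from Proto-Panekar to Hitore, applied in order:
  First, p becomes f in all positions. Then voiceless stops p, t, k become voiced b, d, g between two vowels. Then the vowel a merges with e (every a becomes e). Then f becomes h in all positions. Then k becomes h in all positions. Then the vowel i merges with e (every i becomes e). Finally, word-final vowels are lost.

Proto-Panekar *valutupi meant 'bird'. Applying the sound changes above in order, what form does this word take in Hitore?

Hitore: start from *valutupi.
  rule 1 (unconditioned shift): valutupi → valutufi
  rule 2 (intervocalic voicing): valutufi → valudufi
  rule 3 (vowel merger): valudufi → veludufi
  rule 4 (unconditioned shift): veludufi → veluduhi
  rule 5: no change — veluduhi
  rule 6 (vowel merger): veluduhi → veluduhe
  rule 7 (apocope): veluduhe → veluduh
  ⇒ Hitore veluduh

veluduh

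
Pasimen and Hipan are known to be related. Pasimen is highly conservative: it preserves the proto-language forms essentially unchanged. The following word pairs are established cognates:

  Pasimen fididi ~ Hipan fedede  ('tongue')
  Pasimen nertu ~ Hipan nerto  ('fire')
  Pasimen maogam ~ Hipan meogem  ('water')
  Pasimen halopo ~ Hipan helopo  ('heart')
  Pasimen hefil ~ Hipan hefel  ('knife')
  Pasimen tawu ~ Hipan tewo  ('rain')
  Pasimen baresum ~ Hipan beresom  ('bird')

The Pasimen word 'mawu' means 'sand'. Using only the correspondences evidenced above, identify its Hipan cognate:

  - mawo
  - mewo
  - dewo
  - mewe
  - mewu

mewo

halopo ~ helopo, tawu ~ tewo — Pasimen a corresponds to Hipan e after a consonant, before a consonant other than r, m, n, p, b, f, v.
nertu ~ nerto, tawu ~ tewo — Pasimen u corresponds to Hipan o word-finally.
Applying these to Pasimen 'mawu':
  mawu → mewu   (a→e after a consonant, before a consonant other than r, m, n, p, b, f, v)
  mewu → mewo   (u→o word-finally)
So the Hipan cognate is 'mewo'.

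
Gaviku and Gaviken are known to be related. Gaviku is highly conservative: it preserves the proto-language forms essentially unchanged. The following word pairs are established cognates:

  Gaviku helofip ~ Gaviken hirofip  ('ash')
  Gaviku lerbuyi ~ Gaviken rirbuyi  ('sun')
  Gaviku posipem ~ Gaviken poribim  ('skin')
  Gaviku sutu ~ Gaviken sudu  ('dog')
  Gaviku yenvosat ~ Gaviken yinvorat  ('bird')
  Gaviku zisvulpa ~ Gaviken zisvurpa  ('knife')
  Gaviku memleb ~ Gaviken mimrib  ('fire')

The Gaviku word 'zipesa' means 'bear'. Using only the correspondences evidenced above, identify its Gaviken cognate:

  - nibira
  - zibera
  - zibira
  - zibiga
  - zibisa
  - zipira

zibira

posipem ~ poribim — Gaviku p corresponds to Gaviken b between vowels (before a front vowel).
helofip ~ hirofip — Gaviku e corresponds to Gaviken i after a consonant, before a consonant other than r, m, n, p, b, f, v.
yenvosat ~ yinvorat — Gaviku s corresponds to Gaviken r between vowels (before a back vowel).
Applying these to Gaviku 'zipesa':
  zipesa → zibesa   (p→b between vowels (before a front vowel))
  zibesa → zibisa   (e→i after a consonant, before a consonant other than r, m, n, p, b, f, v)
  zibisa → zibira   (s→r between vowels (before a back vowel))
So the Gaviken cognate is 'zibira'.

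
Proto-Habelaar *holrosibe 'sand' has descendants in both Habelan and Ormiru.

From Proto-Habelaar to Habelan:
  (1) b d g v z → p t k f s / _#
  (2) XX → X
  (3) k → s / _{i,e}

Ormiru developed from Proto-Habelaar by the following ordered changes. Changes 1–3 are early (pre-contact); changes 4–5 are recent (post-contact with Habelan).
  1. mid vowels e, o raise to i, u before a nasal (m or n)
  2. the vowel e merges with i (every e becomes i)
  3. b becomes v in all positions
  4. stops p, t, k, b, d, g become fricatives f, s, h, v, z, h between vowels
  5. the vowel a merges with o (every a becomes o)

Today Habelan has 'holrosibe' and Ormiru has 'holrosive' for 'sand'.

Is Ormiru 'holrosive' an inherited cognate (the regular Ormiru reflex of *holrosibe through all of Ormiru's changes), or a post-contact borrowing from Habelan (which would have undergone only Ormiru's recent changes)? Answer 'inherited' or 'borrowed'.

borrowed

If inherited, *holrosibe would pass through all of Ormiru's changes:
Ormiru: *holrosibe > holrosibi > holrosivi  (by vowel merger, unconditioned shift)
If borrowed from Habelan 'holrosibe' after the early changes, it would undergo only the recent ones:
  rule 4 (intervocalic lenition): holrosibe → holrosive
  rule 5 (vowel merger): no change (holrosive)
  ⇒ as a loan: holrosive
Ormiru 'holrosive' matches the loan outcome 'holrosive', not the inherited 'holrosivi' — it skipped the early Ormiru changes, so it was borrowed from Habelan.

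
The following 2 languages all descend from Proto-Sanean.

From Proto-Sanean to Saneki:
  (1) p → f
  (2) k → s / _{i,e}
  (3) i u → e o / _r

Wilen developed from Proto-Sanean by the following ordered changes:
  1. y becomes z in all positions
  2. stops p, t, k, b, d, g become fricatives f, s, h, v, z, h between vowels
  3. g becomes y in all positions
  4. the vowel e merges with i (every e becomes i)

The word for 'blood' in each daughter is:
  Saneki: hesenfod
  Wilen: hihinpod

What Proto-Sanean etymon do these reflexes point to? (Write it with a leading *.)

*hekenpod

Position 2: Saneki has e, Wilen has i. Taking the neighbouring segments as reconstructed: Saneki e can only go back to *e; Wilen i could go back to *e or *i — the one source consistent with every daughter is *e.
Position 4: Saneki has e, Wilen has i. Taking the neighbouring segments as reconstructed: Saneki e can only go back to *e; Wilen i could go back to *e or *i — the one source consistent with every daughter is *e.
Position 6: Saneki has f, Wilen has p. Wilen preserves p here (none of its changes turn any other segment into p), so the proto-segment is *p.
Verify the candidate proto-form against each daughter:
Saneki: *hekenpod
  hekenpod → hekenfod   [unconditioned shift]
  hekenfod → hesenfod   [palatalisation]
  hesenfod (rule 3 does not apply)
  giving Saneki hesenfod.
Wilen: *hekenpod
  hekenpod (rule 1 does not apply)
  hekenpod → hehenpod   [intervocalic lenition]
  hehenpod (rule 3 does not apply)
  hehenpod → hihinpod   [vowel merger]
  giving Wilen hihinpod.
Only *hekenpod yields all of Saneki hesenfod, Wilen hihinpod.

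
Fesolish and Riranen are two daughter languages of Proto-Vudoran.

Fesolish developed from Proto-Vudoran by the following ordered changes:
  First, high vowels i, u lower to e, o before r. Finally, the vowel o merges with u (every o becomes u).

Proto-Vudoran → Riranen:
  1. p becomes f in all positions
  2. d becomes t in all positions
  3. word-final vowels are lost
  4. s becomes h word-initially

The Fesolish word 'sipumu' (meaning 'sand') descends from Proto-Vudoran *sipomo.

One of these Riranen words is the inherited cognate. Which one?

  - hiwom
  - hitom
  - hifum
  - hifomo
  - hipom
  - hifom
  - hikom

hifom

Riranen: *sipomo > sifomo > sifom > hifom  (by unconditioned shift, apocope, debuccalisation)
Among the options, 'hifom' alone shows every Riranen change applied in order.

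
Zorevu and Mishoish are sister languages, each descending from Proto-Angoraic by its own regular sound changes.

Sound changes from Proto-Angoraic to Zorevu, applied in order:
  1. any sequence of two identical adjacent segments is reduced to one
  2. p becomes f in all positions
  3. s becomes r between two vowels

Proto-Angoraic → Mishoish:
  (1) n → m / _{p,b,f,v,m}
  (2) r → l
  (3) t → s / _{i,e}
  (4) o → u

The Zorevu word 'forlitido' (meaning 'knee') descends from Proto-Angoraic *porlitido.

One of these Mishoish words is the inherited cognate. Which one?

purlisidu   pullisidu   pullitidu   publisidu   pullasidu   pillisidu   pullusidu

pullisidu

Mishoish: start from *porlitido.
  rule 1: no change — porlitido
  rule 2 (unconditioned shift): porlitido → pollitido
  rule 3 (palatalisation): pollitido → pollisido
  rule 4 (vowel merger): pollisido → pullisidu
  ⇒ Mishoish pullisidu
The other candidates each miss or misapply at least one Mishoish change.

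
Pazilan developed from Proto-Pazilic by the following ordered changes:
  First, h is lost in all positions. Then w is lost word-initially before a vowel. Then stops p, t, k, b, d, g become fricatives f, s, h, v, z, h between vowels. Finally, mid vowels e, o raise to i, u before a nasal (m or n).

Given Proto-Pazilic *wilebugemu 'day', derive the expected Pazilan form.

Pazilan: *wilebugemu
  wilebugemu (rule 1 does not apply)
  wilebugemu → ilebugemu   [glide loss]
  ilebugemu → ilevuhemu   [intervocalic lenition]
  ilevuhemu → ilevuhimu   [pre-nasal raising]
  giving Pazilan ilevuhimu.

ilevuhimu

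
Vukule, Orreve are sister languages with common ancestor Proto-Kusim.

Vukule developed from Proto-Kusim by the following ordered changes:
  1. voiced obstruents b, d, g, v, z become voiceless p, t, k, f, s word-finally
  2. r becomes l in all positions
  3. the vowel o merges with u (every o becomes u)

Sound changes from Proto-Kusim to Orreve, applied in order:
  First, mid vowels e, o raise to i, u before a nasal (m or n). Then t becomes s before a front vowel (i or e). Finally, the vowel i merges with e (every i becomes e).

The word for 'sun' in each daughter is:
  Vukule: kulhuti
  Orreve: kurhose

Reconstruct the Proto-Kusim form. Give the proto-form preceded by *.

*kurhoti

Position 3: Vukule has l, Orreve has r. Orreve preserves r here (none of its changes turn any other segment into r), so the proto-segment is *r.
Position 5: Vukule has u, Orreve has o. Orreve preserves o here (none of its changes turn any other segment into o), so the proto-segment is *o.
Position 7: Vukule has i, Orreve has e. Vukule preserves i here (none of its changes turn any other segment into i), so the proto-segment is *i.
Continuing position by position gives *kurhoti; check it forward:
Vukule: *kurhoti > kulhoti > kulhuti  (by unconditioned shift, vowel merger)
Orreve: start from *kurhoti.
  rule 1: no change — kurhoti
  rule 2 (palatalisation): kurhoti → kurhosi
  rule 3 (vowel merger): kurhosi → kurhose
  ⇒ Orreve kurhose
Only *kurhoti yields all of Vukule kulhuti, Orreve kurhose.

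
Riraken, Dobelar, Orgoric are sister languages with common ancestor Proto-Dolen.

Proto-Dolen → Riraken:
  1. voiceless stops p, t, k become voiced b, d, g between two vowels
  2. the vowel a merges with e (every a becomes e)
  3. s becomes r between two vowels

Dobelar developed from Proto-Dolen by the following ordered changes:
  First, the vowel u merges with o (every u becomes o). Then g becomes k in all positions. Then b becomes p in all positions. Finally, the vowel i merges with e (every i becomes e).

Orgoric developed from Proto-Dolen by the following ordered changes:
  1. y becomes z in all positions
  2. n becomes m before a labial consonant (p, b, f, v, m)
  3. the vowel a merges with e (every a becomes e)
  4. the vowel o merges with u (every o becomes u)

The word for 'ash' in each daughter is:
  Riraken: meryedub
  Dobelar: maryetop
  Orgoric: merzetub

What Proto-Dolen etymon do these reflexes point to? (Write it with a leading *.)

*maryetub

Position 2: Riraken has e, Dobelar has a, Orgoric has e. Dobelar preserves a here (none of its changes turn any other segment into a), so the proto-segment is *a.
Position 6: Riraken has d, Dobelar has t, Orgoric has t. Dobelar preserves t here (none of its changes turn any other segment into t), so the proto-segment is *t.
Verify the candidate proto-form against each daughter:
Riraken: start from *maryetub.
  rule 1 (intervocalic voicing): maryetub → maryedub
  rule 2 (vowel merger): maryedub → meryedub
  rule 3: no change — meryedub
  ⇒ Riraken meryedub
Dobelar: *maryetub
  maryetub → maryetob   [vowel merger]
  maryetob (rule 2 does not apply)
  maryetob → maryetop   [unconditioned shift]
  maryetop (rule 4 does not apply)
  giving Dobelar maryetop.
Orgoric: *maryetub > marzetub > merzetub  (by unconditioned shift, vowel merger)
*maryetub is the unique common source.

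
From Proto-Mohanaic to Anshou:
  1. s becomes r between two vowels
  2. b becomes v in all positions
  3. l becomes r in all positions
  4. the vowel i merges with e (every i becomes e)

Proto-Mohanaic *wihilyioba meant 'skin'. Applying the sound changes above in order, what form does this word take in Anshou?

weheryeova

Anshou: start from *wihilyioba.
  rule 1: no change — wihilyioba
  rule 2 (unconditioned shift): wihilyioba → wihilyiova
  rule 3 (unconditioned shift): wihilyiova → wihiryiova
  rule 4 (vowel merger): wihiryiova → weheryeova
  ⇒ Anshou weheryeova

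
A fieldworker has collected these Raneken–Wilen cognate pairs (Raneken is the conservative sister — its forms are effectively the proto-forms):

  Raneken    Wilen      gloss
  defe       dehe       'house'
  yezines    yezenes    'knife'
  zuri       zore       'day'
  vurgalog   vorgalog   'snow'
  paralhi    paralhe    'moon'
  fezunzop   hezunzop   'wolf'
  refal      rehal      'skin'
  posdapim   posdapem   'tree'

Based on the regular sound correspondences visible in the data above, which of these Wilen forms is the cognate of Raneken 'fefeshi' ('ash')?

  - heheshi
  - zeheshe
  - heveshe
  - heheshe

fezunzop ~ hezunzop — Raneken f corresponds to Wilen h word-initially before a front vowel.
defe ~ dehe — Raneken f corresponds to Wilen h between vowels (before a front vowel).
zuri ~ zore, paralhi ~ paralhe — Raneken i corresponds to Wilen e word-finally.
Applying these to Raneken 'fefeshi':
  fefeshi → hefeshi   (f→h word-initially before a front vowel)
  hefeshi → heheshi   (f→h between vowels (before a front vowel))
  heheshi → heheshe   (i→e word-finally)
So the Wilen cognate is 'heheshe'.

heheshe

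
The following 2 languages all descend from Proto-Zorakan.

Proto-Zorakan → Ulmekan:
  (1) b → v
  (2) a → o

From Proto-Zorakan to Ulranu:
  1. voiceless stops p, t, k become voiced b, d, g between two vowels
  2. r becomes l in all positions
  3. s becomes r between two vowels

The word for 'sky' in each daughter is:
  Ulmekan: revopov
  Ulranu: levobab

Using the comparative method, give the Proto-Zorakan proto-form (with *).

*revopab

Position 5: Ulmekan has p, Ulranu has b. Ulmekan preserves p here (none of its changes turn any other segment into p), so the proto-segment is *p.
Position 6: Ulmekan has o, Ulranu has a. Ulranu preserves a here (none of its changes turn any other segment into a), so the proto-segment is *a.
Position 7: Ulmekan has v, Ulranu has b. Taking the neighbouring segments as reconstructed: Ulmekan v could go back to *b or *v; Ulranu b can only go back to *b — the one source consistent with every daughter is *b.
Continuing position by position gives *revopab; check it forward:
Ulmekan: *revopab
  revopab → revopav   [unconditioned shift]
  revopav → revopov   [vowel merger]
  giving Ulmekan revopov.
Ulranu: start from *revopab.
  rule 1 (intervocalic voicing): revopab → revobab
  rule 2 (unconditioned shift): revobab → levobab
  rule 3: no change — levobab
  ⇒ Ulranu levobab
Only *revopab yields all of Ulmekan revopov, Ulranu levobab.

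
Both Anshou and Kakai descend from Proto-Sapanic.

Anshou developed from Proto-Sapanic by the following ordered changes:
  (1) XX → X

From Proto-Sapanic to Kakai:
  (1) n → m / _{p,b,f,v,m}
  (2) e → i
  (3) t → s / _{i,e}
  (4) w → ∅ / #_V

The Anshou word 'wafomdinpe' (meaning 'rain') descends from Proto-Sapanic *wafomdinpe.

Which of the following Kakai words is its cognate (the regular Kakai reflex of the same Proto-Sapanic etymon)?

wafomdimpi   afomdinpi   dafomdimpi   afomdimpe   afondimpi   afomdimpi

afomdimpi

Kakai: *wafomdinpe > wafomdimpe > wafomdimpi > afomdimpi  (by nasal place assimilation, vowel merger, glide loss)
Only 'afomdimpi' matches the regular Kakai development of *wafomdinpe.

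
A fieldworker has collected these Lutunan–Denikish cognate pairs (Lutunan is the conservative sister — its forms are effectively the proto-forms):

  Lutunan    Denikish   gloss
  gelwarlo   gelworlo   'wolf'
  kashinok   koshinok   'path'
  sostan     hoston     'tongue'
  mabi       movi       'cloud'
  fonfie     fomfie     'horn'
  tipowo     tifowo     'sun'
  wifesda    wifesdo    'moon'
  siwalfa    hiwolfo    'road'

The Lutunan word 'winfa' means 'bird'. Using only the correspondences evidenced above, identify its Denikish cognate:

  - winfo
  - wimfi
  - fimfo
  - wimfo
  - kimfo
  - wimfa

wimfo

fonfie ~ fomfie — Lutunan n corresponds to Denikish m after a vowel, before a labial obstruent.
wifesda ~ wifesdo, siwalfa ~ hiwolfo — Lutunan a corresponds to Denikish o word-finally.
Applying these to Lutunan 'winfa':
  winfa → wimfa   (n→m after a vowel, before a labial obstruent)
  wimfa → wimfo   (a→o word-finally)
So the Denikish cognate is 'wimfo'.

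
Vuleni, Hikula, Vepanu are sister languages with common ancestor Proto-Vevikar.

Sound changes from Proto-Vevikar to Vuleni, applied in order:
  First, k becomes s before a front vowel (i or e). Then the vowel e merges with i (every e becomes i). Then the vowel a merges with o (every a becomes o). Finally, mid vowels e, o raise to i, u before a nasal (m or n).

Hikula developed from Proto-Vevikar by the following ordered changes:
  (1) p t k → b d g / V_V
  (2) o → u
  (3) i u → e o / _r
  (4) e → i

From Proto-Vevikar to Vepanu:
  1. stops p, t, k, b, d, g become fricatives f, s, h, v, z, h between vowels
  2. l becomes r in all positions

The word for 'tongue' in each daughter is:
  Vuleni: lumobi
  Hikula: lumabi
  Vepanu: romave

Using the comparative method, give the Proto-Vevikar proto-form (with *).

Position 2: Vuleni has u, Hikula has u, Vepanu has o. Vepanu preserves o here (none of its changes turn any other segment into o), so the proto-segment is *o.
Position 1: Vuleni has l, Hikula has l, Vepanu has r. Vuleni preserves l here (none of its changes turn any other segment into l), so the proto-segment is *l.
Position 6: Vuleni has i, Hikula has i, Vepanu has e. Vepanu preserves e here (none of its changes turn any other segment into e), so the proto-segment is *e.
Continuing position by position gives *lomabe; check it forward:
Vuleni: start from *lomabe.
  rule 1: no change — lomabe
  rule 2 (vowel merger): lomabe → lomabi
  rule 3 (vowel merger): lomabi → lomobi
  rule 4 (pre-nasal raising): lomobi → lumobi
  ⇒ Vuleni lumobi
Hikula: start from *lomabe.
  rule 1: no change — lomabe
  rule 2 (vowel merger): lomabe → lumabe
  rule 3: no change — lumabe
  rule 4 (vowel merger): lumabe → lumabi
  ⇒ Hikula lumabi
Vepanu: *lomabe
  lomabe → lomave   [intervocalic lenition]
  lomave → romave   [unconditioned shift]
  giving Vepanu romave.
*lomabe is the unique common source.

*lomabe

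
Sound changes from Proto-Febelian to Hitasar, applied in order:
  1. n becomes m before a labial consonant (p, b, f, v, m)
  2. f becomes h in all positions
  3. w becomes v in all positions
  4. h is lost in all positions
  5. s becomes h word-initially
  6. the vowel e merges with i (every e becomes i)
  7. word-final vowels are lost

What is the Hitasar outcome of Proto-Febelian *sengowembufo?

Hitasar: *sengowembufo
  sengowembufo (rule 1 does not apply)
  sengowembufo → sengowembuho   [unconditioned shift]
  sengowembuho → sengovembuho   [unconditioned shift]
  sengovembuho → sengovembuo   [h-loss]
  sengovembuo → hengovembuo   [debuccalisation]
  hengovembuo → hingovimbuo   [vowel merger]
  hingovimbuo → hingovimbu   [apocope]
  giving Hitasar hingovimbu.

hingovimbu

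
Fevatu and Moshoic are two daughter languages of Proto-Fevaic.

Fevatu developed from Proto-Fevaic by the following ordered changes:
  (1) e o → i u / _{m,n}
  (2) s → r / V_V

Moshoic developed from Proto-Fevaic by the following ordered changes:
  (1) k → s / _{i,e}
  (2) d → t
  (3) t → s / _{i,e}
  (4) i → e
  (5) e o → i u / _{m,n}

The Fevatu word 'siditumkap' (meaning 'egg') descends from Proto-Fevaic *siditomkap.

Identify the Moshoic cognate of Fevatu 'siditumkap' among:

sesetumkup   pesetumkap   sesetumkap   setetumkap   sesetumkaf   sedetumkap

sesetumkap

Moshoic: *siditomkap > sititomkap > sisitomkap > sesetomkap > sesetumkap  (by unconditioned shift, palatalisation, vowel merger, pre-nasal raising)
The other candidates each miss or misapply at least one Moshoic change.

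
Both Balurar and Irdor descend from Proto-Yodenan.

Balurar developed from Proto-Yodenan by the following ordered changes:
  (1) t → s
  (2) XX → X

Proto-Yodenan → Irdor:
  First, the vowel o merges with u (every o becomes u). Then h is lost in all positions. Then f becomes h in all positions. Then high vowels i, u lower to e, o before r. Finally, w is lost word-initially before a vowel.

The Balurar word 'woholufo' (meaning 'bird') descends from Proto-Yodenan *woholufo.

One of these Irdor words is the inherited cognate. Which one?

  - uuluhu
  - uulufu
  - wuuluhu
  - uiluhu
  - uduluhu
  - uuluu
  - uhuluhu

uuluhu

Irdor: *woholufo
  woholufo → wuhulufu   [vowel merger]
  wuhulufu → wuulufu   [h-loss]
  wuulufu → wuuluhu   [unconditioned shift]
  wuuluhu (rule 4 does not apply)
  wuuluhu → uuluhu   [glide loss]
  giving Irdor uuluhu.
The other candidates each miss or misapply at least one Irdor change.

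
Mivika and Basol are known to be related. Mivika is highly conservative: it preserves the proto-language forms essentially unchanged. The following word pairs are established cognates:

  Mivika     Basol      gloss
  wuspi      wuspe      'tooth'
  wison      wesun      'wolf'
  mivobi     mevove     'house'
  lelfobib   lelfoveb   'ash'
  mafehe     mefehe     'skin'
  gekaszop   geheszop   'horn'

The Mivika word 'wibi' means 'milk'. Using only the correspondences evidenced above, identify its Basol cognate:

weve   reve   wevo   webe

weve

lelfobib ~ lelfoveb — Mivika i corresponds to Basol e after a consonant, before a labial obstruent.
mivobi ~ mevove, lelfobib ~ lelfoveb — Mivika b corresponds to Basol v between vowels (before a front vowel).
wuspi ~ wuspe, mivobi ~ mevove — Mivika i corresponds to Basol e word-finally.
Applying these to Mivika 'wibi':
  wibi → webi   (i→e after a consonant, before a labial obstruent)
  webi → wevi   (b→v between vowels (before a front vowel))
  wevi → weve   (i→e word-finally)
So the Basol cognate is 'weve'.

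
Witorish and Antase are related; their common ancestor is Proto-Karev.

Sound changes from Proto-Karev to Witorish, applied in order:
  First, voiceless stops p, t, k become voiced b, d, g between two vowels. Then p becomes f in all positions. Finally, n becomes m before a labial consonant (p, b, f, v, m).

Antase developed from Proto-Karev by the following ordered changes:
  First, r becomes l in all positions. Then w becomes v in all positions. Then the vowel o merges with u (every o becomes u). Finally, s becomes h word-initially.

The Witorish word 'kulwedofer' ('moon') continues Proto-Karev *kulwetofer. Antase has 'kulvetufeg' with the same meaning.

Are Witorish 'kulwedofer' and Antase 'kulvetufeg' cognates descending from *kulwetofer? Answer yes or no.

no

Derive the expected Antase reflex of *kulwetofer:
Antase: start from *kulwetofer.
  rule 1 (unconditioned shift): kulwetofer → kulwetofel
  rule 2 (unconditioned shift): kulwetofel → kulvetofel
  rule 3 (vowel merger): kulvetofel → kulvetufel
  rule 4: no change — kulvetufel
  ⇒ Antase kulvetufel
The regular Antase reflex would be 'kulvetufel', but the attested form is 'kulvetufeg'. The correspondence is irregular, so they are not cognates (the Antase form has a different source).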